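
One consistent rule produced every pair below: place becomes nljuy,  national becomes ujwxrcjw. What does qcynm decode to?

Read the word backwards and shift each letter +9.
Undoing it on qcynm: shift back: q−9=h, c−9=t, y−9=p, n−9=e, m−9=d → htped; then reverse → depth.

depth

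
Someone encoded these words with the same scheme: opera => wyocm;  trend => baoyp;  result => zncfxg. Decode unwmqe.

In opera: o→w is +8, p→y is +9, e→o is +10, r→c is +11 — the shift increases by 1 each position. The shift increases by 1 at each position, starting from +8: 8, 9, 10, ….
Undoing it on unwmqe: u−8=m, n−9=e, w−10=m, m−11=b, q−12=e, e−13=r.

member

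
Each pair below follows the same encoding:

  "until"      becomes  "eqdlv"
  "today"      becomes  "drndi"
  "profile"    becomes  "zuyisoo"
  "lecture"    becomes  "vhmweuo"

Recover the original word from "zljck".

pizza

Shifts by position in until: pos 0: u→e (+10), pos 1: n→q (+3), pos 2: t→d (+10), pos 3: i→l (+3) — repeating every 2. The shifts repeat in a cycle of length 2: positions 0,1,… shift by +10, +3, then the pattern repeats.
Decoding zljck: z−10=p, l−3=i, j−10=z, c−3=z, k−10=a.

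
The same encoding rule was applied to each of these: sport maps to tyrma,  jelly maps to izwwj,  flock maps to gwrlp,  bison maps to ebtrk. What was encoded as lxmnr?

Treating letters as 0–25, the rule is x ↦ 7x + 23 (mod 26).
Reversing it on lxmnr: l(11)→15·(11−23)≡2=c; x(23)→15·(23−23)≡0=a; m(12)→15·(12−23)≡17=r; n(13)→15·(13−23)≡6=g; r(17)→15·(17−23)≡14=o (all mod 26).

cargo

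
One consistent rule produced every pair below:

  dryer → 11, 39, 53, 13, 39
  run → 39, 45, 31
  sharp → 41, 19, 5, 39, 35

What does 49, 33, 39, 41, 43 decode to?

worst

d(#4)→11 and r(#18)→39: differences scale by 2, so n = 2·pos + 3. The formula is n = 2×(alphabet index, a=1) + 3.
Undoing it on 49, 33, 39, 41, 43: 49→(49−3)÷2=23=w, 33→(33−3)÷2=15=o, 39→(39−3)÷2=18=r, 41→(41−3)÷2=19=s, 43→(43−3)÷2=20=t.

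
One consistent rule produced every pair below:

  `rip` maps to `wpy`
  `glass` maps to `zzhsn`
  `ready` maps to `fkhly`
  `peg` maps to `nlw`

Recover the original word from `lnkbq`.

The output letters match the input read backwards, each shifted +7: rip reversed is pir. The word is reversed, then every letter is shifted forward by 7.
Undoing it on lnkbq: shift back: l−7=e, n−7=g, k−7=d, b−7=u, q−7=j → egduj; then reverse → judge.

judge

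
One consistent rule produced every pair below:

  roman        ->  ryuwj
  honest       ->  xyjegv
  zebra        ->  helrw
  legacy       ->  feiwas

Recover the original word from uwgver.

master

r(17)→r(17) and o(14)→y(24) fit y≡15x+22 (mod 26); the inverse of 15 mod 26 is 7. This is an affine cipher: with a=0,…,z=25, each position x becomes (15x+22) mod 26.
Reversing it on uwgver: u(20)→7·(20−22)≡12=m; w(22)→7·(22−22)≡0=a; g(6)→7·(6−22)≡18=s; v(21)→7·(21−22)≡19=t; e(4)→7·(4−22)≡4=e; r(17)→7·(17−22)≡17=r (all mod 26).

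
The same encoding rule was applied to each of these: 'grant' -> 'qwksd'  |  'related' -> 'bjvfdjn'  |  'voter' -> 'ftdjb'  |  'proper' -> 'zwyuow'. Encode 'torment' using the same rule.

Shifts by position in grant: pos 0: g→q (+10), pos 1: r→w (+5), pos 2: a→k (+10), pos 3: n→s (+5) — repeating every 2. It's a Vigenère-style cipher with numeric key [10,5]: position i shifts by key[i mod 2].
For torment: t+10=d, o+5=t, r+10=b, m+5=r, e+10=o, n+5=s, t+10=d.

dtbrosd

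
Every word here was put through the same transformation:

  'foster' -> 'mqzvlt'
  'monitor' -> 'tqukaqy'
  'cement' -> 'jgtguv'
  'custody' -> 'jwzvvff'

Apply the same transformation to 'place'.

wnhel

The shifts repeat in a cycle of length 2: positions 0,1,… shift by +7, +2, then the pattern repeats.
For place: p+7=w, l+2=n, a+7=h, c+2=e, e+7=l.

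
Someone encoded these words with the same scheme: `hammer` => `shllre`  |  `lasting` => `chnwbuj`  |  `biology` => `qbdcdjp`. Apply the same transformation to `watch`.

xhwzs

h(7)→s(18) and a(0)→h(7) fit y≡9x+7 (mod 26); the inverse of 9 mod 26 is 3. Each letter's alphabet position (a=0..z=25) is mapped through 9·x+7 mod 26 — an affine cipher.
For watch: w(22)→9·22+7≡23=x; a(0)→9·0+7≡7=h; t(19)→9·19+7≡22=w; c(2)→9·2+7≡25=z; h(7)→9·7+7≡18=s (all mod 26).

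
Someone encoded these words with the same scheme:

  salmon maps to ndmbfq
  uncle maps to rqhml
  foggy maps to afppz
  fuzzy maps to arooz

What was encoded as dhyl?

acre

s(18)→n(13) and a(0)→d(3) fit y≡15x+3 (mod 26); the inverse of 15 mod 26 is 7. Treating letters as 0–25, the rule is x ↦ 15x + 3 (mod 26).
Undoing it on dhyl: d(3)→7·(3−3)≡0=a; h(7)→7·(7−3)≡2=c; y(24)→7·(24−3)≡17=r; l(11)→7·(11−3)≡4=e (all mod 26).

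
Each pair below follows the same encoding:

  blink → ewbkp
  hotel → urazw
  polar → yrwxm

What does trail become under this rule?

amxbw

b(1)→e(4) and l(11)→w(22) fit y≡7x+23 (mod 26); the inverse of 7 mod 26 is 15. Treating letters as 0–25, the rule is x ↦ 7x + 23 (mod 26).
For trail: t(19)→7·19+23≡0=a; r(17)→7·17+23≡12=m; a(0)→7·0+23≡23=x; i(8)→7·8+23≡1=b; l(11)→7·11+23≡22=w (all mod 26).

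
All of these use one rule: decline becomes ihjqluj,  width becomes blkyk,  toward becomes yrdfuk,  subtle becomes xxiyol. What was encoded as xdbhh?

sauce

Shifts by position in decline: pos 0: d→i (+5), pos 1: e→h (+3), pos 2: c→j (+7), pos 3: l→q (+5), pos 4: i→l (+3), pos 5: n→u (+7) — repeating every 3. The shifts repeat in a cycle of length 3: positions 0,1,… shift by +5, +3, +7, then the pattern repeats.
Undoing it on xdbhh: x−5=s, d−3=a, b−7=u, h−5=c, h−3=e.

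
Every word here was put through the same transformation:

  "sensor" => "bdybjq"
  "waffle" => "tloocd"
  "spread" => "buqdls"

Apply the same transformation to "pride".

uqvsd

s(18)→b(1) and e(4)→d(3) fit y≡11x+11 (mod 26); the inverse of 11 mod 26 is 19. Each letter's alphabet position (a=0..z=25) is mapped through 11·x+11 mod 26 — an affine cipher.
On pride: p(15)→11·15+11≡20=u; r(17)→11·17+11≡16=q; i(8)→11·8+11≡21=v; d(3)→11·3+11≡18=s; e(4)→11·4+11≡3=d (all mod 26).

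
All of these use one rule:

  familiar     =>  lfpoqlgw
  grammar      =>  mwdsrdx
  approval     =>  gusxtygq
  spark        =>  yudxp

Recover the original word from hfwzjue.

battery

Shifts by position in familiar: pos 0: f→l (+6), pos 1: a→f (+5), pos 2: m→p (+3), pos 3: i→o (+6), pos 4: l→q (+5), pos 5: i→l (+3) — repeating every 3. A repeating key of period 3 is used — shifts +6, +5, +3 over and over.
Reversing it on hfwzjue: h−6=b, f−5=a, w−3=t, z−6=t, j−5=e, u−3=r, e−6=y.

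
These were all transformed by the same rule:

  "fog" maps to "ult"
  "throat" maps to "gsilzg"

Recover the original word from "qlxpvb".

Each letter is replaced by its mirror in the alphabet: a↔z, b↔y, c↔x, and so on (the Atbash cipher).
Undoing it on qlxpvb: q↔j, l↔o, x↔c, p↔k, v↔e, b↔y.

jockey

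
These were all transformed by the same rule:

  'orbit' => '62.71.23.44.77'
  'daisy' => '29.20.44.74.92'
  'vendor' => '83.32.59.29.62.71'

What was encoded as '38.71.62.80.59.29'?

o(#15)→62 and r(#18)→71: differences scale by 3, so n = 3·pos + 17. The formula is n = 3×(alphabet index, a=1) + 17.
Reversing it on 38.71.62.80.59.29: 38→(38−17)÷3=7=g, 71→(71−17)÷3=18=r, 62→(62−17)÷3=15=o, 80→(80−17)÷3=21=u, 59→(59−17)÷3=14=n, 29→(29−17)÷3=4=d.

ground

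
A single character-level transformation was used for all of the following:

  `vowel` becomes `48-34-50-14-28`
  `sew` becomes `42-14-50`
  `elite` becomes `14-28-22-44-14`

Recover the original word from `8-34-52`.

v(#22)→48 and o(#15)→34: differences scale by 2, so n = 2·pos + 4. The formula is n = 2×(alphabet index, a=1) + 4.
Reversing it on 8-34-52: 8→(8−4)÷2=2=b, 34→(34−4)÷2=15=o, 52→(52−4)÷2=24=x.

box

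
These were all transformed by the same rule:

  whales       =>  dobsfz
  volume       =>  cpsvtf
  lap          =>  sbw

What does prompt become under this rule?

wyptwa

The shift depends on letter class: consonant w→d is +7, but vowel a→b is +1. Vowels shift forward by 1 and consonants shift forward by 7.
Applying it to prompt: p(cons)+7=w, r(cons)+7=y, o(vowel)+1=p, m(cons)+7=t, p(cons)+7=w, t(cons)+7=a.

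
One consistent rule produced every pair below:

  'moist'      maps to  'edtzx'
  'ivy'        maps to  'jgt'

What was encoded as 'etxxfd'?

Read the word backwards and shift each letter +11.
Decoding etxxfd: shift back: e−11=t, t−11=i, x−11=m, x−11=m, f−11=u, d−11=s → timmus; then reverse → summit.

summit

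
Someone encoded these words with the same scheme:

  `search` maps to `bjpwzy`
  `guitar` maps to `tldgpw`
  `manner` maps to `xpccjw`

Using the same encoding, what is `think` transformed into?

gydcn

s(18)→b(1) and e(4)→j(9) fit y≡5x+15 (mod 26); the inverse of 5 mod 26 is 21. Treating letters as 0–25, the rule is x ↦ 5x + 15 (mod 26).
For think: t(19)→5·19+15≡6=g; h(7)→5·7+15≡24=y; i(8)→5·8+15≡3=d; n(13)→5·13+15≡2=c; k(10)→5·10+15≡13=n (all mod 26).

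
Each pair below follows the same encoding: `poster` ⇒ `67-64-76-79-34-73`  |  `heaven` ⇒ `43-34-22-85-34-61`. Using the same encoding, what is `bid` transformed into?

With a=1..z=26, the number is 3·pos + 19.
For bid: b=2→25, i=9→46, d=4→31.

25-46-31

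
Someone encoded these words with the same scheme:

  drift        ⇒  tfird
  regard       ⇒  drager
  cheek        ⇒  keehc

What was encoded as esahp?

phase

It's just the letters in reverse order.
Undoing it on esahp: then reverse → phase.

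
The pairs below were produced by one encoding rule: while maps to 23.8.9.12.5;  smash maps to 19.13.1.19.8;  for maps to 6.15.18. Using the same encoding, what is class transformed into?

3.12.1.19.19

w is letter #23 and maps to 23: an offset of 0. Letters become their 1-indexed alphabet positions: a=1 … z=26.
Applying it to class: c=3→3, l=12→12, a=1→1, s=19→19, s=19→19.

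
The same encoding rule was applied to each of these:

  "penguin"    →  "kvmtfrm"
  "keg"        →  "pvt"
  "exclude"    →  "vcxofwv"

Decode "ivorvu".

relief

Each pair mirrors across the alphabet (p↔k, e↔v, n↔m): positions sum to 25. Letters are reflected about the middle of the alphabet (position → 25−position): Atbash.
Undoing it on ivorvu: i↔r, v↔e, o↔l, r↔i, v↔e, u↔f.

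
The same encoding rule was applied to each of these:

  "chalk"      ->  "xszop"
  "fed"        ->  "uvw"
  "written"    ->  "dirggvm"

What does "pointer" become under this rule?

klrmgvi

Each pair mirrors across the alphabet (c↔x, h↔s, a↔z): positions sum to 25. This is the alphabet-reversal cipher (Atbash): a becomes z, b becomes y, etc.
For pointer: p↔k, o↔l, i↔r, n↔m, t↔g, e↔v, r↔i.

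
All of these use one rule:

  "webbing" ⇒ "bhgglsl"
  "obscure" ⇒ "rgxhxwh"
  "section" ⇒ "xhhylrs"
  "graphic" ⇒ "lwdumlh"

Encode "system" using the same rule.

Vowels shift forward by 3 and consonants shift forward by 5.
Applying it to system: s(cons)+5=x, y(cons)+5=d, s(cons)+5=x, t(cons)+5=y, e(vowel)+3=h, m(cons)+5=r.

xdxyhr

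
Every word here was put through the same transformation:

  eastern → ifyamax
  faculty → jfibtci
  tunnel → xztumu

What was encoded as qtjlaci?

modesty

In eastern: e→i is +4, a→f is +5, s→y is +6, t→a is +7 — the shift increases by 1 each position. Each letter shifts forward by (position + 4), i.e. 4, 5, 6, … — the shift grows by one for each successive letter.
Reversing it on qtjlaci: q−4=m, t−5=o, j−6=d, l−7=e, a−8=s, c−9=t, i−10=y.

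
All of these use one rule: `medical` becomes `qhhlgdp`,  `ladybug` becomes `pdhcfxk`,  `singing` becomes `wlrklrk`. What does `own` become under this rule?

The shift depends on letter class: consonant m→q is +4, but vowel e→h is +3. The rule splits by letter class: vowels +3, consonants +4.
For own: o(vowel)+3=r, w(cons)+4=a, n(cons)+4=r.

rar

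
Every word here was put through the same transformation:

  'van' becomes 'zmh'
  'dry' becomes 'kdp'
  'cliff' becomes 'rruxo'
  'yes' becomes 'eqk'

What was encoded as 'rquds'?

Two steps: reverse the string, then apply a Caesar shift of +12.
Decoding rquds: shift back: r−12=f, q−12=e, u−12=i, d−12=r, s−12=g → feirg; then reverse → grief.

grief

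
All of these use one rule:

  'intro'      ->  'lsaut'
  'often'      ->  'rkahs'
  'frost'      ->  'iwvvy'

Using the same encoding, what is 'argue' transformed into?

dwnxj

Shifts by position in intro: pos 0: i→l (+3), pos 1: n→s (+5), pos 2: t→a (+7), pos 3: r→u (+3), pos 4: o→t (+5) — repeating every 3. The shifts repeat in a cycle of length 3: positions 0,1,… shift by +3, +5, +7, then the pattern repeats.
Applying it to argue: a+3=d, r+5=w, g+7=n, u+3=x, e+5=j.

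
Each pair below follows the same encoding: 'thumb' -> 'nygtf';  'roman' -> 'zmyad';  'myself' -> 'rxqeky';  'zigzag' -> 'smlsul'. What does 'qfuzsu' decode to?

The output letters match the input read backwards, each shifted +12: thumb reversed is bmuht. Read the word backwards and shift each letter +12.
Decoding qfuzsu: shift back: q−12=e, f−12=t, u−12=i, z−12=n, s−12=g, u−12=i → etingi; then reverse → ignite.

ignite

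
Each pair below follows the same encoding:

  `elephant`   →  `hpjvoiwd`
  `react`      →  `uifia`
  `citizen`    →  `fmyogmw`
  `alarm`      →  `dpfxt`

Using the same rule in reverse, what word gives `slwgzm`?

phrase

In elephant: e→h is +3, l→p is +4, e→j is +5, p→v is +6 — the shift increases by 1 each position. The shift increases by 1 at each position, starting from +3: 3, 4, 5, ….
Reversing it on slwgzm: s−3=p, l−4=h, w−5=r, g−6=a, z−7=s, m−8=e.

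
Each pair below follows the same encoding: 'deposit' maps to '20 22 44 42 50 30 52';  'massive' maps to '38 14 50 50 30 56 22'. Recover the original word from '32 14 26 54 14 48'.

jaguar

The formula is n = 2×(alphabet index, a=1) + 12.
Undoing it on 32 14 26 54 14 48: 32→(32−12)÷2=10=j, 14→(14−12)÷2=1=a, 26→(26−12)÷2=7=g, 54→(54−12)÷2=21=u, 14→(14−12)÷2=1=a, 48→(48−12)÷2=18=r.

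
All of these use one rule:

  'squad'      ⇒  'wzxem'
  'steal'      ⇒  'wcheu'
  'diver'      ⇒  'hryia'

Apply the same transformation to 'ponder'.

Shifts by position in squad: pos 0: s→w (+4), pos 1: q→z (+9), pos 2: u→x (+3), pos 3: a→e (+4), pos 4: d→m (+9) — repeating every 3. The shifts repeat in a cycle of length 3: positions 0,1,… shift by +4, +9, +3, then the pattern repeats.
On ponder: p+4=t, o+9=x, n+3=q, d+4=h, e+9=n, r+3=u.

txqhnu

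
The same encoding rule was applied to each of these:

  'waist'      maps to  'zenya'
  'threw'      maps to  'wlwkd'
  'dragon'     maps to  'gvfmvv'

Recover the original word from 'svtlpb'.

profit

In waist: w→z is +3, a→e is +4, i→n is +5, s→y is +6 — the shift increases by 1 each position. Each letter shifts forward by (position + 3), i.e. 3, 4, 5, … — the shift grows by one for each successive letter.
Decoding svtlpb: s−3=p, v−4=r, t−5=o, l−6=f, p−7=i, b−8=t.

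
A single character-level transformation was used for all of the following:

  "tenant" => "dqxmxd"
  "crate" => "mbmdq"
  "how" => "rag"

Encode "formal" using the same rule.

The rule splits by letter class: vowels +12, consonants +10.
For formal: f(cons)+10=p, o(vowel)+12=a, r(cons)+10=b, m(cons)+10=w, a(vowel)+12=m, l(cons)+10=v.

pabwmv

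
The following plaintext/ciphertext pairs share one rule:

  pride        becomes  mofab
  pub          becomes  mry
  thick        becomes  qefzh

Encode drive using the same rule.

Compare letters: p→m is +23, r→o is +23, i→f is +23 — a constant shift. Every letter moves 23 places later in the alphabet, wrapping around z→a.
For drive: d+23=a, r+23=o, i+23=f, v+23=s, e+23=b.

aofsb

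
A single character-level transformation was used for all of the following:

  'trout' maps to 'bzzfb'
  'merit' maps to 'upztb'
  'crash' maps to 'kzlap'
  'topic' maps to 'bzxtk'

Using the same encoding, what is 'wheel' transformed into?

The shift depends on letter class: consonant t→b is +8, but vowel o→z is +11. Vowels shift forward by 11 and consonants shift forward by 8.
Applying it to wheel: w(cons)+8=e, h(cons)+8=p, e(vowel)+11=p, e(vowel)+11=p, l(cons)+8=t.

epppt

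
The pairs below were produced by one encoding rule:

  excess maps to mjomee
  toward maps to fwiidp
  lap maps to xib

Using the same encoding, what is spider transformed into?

The shift depends on letter class: consonant x→j is +12, but vowel e→m is +8. Two shifts are in play — +8 for a/e/i/o/u, +12 for every other letter.
For spider: s(cons)+12=e, p(cons)+12=b, i(vowel)+8=q, d(cons)+12=p, e(vowel)+8=m, r(cons)+12=d.

ebqpmd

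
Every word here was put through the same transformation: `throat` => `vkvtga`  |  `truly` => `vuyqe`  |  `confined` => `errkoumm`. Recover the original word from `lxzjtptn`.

juvenile

In throat: t→v is +2, h→k is +3, r→v is +4, o→t is +5 — the shift increases by 1 each position. The shift increases by 1 at each position, starting from +2: 2, 3, 4, ….
Reversing it on lxzjtptn: l−2=j, x−3=u, z−4=v, j−5=e, t−6=n, p−7=i, t−8=l, n−9=e.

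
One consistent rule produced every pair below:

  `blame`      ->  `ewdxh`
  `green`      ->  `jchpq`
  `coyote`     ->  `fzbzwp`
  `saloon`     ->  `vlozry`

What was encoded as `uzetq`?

robin

A repeating key of period 2 is used — shifts +3, +11 over and over.
Reversing it on uzetq: u−3=r, z−11=o, e−3=b, t−11=i, q−3=n.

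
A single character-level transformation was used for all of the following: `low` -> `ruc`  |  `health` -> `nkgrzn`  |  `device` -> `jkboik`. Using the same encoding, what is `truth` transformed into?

Compare letters: l→r is +6, o→u is +6, w→c is +6 — a constant shift. It's a constant shift of +6 (ROT6).
Applying it to truth: t+6=z, r+6=x, u+6=a, t+6=z, h+6=n.

zxazn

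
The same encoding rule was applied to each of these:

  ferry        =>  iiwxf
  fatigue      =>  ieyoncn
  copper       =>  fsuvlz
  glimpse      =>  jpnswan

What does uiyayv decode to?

return

The shift increases by 1 at each position, starting from +3: 3, 4, 5, ….
Undoing it on uiyayv: u−3=r, i−4=e, y−5=t, a−6=u, y−7=r, v−8=n.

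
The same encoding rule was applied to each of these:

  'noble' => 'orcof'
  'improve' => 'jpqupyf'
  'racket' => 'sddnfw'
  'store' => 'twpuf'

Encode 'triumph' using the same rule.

Shifts by position in noble: pos 0: n→o (+1), pos 1: o→r (+3), pos 2: b→c (+1), pos 3: l→o (+3) — repeating every 2. It's a Vigenère-style cipher with numeric key [1,3]: position i shifts by key[i mod 2].
Applying it to triumph: t+1=u, r+3=u, i+1=j, u+3=x, m+1=n, p+3=s, h+1=i.

uujxnsi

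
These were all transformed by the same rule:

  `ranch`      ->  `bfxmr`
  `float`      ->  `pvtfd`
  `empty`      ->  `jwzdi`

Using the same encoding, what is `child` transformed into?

mrnvn

The shift depends on letter class: consonant r→b is +10, but vowel a→f is +5. Two shifts are in play — +5 for a/e/i/o/u, +10 for every other letter.
Applying it to child: c(cons)+10=m, h(cons)+10=r, i(vowel)+5=n, l(cons)+10=v, d(cons)+10=n.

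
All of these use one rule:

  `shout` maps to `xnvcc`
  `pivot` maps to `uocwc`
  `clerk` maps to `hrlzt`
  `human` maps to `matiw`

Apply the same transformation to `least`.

In shout: s→x is +5, h→n is +6, o→v is +7, u→c is +8 — the shift increases by 1 each position. The shift increases by 1 at each position, starting from +5: 5, 6, 7, ….
On least: l+5=q, e+6=k, a+7=h, s+8=a, t+9=c.

qkhac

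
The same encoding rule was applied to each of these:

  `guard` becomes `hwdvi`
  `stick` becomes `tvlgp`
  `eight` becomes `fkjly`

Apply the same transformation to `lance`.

mcqgj

In guard: g→h is +1, u→w is +2, a→d is +3, r→v is +4 — the shift increases by 1 each position. Each letter shifts forward by (position + 1), i.e. 1, 2, 3, … — the shift grows by one for each successive letter.
For lance: l+1=m, a+2=c, n+3=q, c+4=g, e+5=j.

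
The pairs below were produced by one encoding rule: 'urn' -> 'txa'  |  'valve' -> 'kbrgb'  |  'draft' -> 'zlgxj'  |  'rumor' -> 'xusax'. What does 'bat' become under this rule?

zgh

The output letters match the input read backwards, each shifted +6: urn reversed is nru. Two steps: reverse the string, then apply a Caesar shift of +6.
Applying it to bat: reverse → tab; then shift: t+6=z, a+6=g, b+6=h.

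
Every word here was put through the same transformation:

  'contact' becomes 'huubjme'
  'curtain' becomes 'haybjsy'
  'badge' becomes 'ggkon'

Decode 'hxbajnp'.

In contact: c→h is +5, o→u is +6, n→u is +7, t→b is +8 — the shift increases by 1 each position. Letter i (0-indexed) is shifted by i+5, so successive shifts are 5, 6, 7, ….
Decoding hxbajnp: h−5=c, x−6=r, b−7=u, a−8=s, j−9=a, n−10=d, p−11=e.

crusade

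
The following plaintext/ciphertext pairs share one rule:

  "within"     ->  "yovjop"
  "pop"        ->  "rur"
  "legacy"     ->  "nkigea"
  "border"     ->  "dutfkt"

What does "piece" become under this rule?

rokek

The shift depends on letter class: consonant w→y is +2, but vowel i→o is +6. The rule splits by letter class: vowels +6, consonants +2.
On piece: p(cons)+2=r, i(vowel)+6=o, e(vowel)+6=k, c(cons)+2=e, e(vowel)+6=k.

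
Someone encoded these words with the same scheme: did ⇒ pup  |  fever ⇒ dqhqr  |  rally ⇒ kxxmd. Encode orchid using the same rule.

putoda

The output letters match the input read backwards, each shifted +12: did reversed is did. Two steps: reverse the string, then apply a Caesar shift of +12.
On orchid: reverse → dihcro; then shift: d+12=p, i+12=u, h+12=t, c+12=o, r+12=d, o+12=a.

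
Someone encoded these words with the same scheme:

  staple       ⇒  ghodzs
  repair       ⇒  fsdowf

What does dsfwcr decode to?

period

Compare letters: s→g is +14, t→h is +14, a→o is +14 — a constant shift. This is a Caesar cipher with shift 14.
Undoing it on dsfwcr: d−14=p, s−14=e, f−14=r, w−14=i, c−14=o, r−14=d.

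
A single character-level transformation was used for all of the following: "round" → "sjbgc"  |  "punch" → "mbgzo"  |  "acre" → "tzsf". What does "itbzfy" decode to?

faucet

r(17)→s(18) and o(14)→j(9) fit y≡3x+19 (mod 26); the inverse of 3 mod 26 is 9. Treating letters as 0–25, the rule is x ↦ 3x + 19 (mod 26).
Reversing it on itbzfy: i(8)→9·(8−19)≡5=f; t(19)→9·(19−19)≡0=a; b(1)→9·(1−19)≡20=u; z(25)→9·(25−19)≡2=c; f(5)→9·(5−19)≡4=e; y(24)→9·(24−19)≡19=t (all mod 26).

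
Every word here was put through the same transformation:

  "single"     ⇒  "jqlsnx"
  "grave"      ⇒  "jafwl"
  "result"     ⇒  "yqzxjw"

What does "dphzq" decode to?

The output letters match the input read backwards, each shifted +5: single reversed is elgnis. Two steps: reverse the string, then apply a Caesar shift of +5.
Undoing it on dphzq: shift back: d−5=y, p−5=k, h−5=c, z−5=u, q−5=l → ykcul; then reverse → lucky.

lucky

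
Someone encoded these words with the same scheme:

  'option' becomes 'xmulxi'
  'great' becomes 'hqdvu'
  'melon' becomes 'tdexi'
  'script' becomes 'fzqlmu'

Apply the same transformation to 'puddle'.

mjooed

This is an affine cipher: with a=0,…,z=25, each position x becomes (15x+21) mod 26.
On puddle: p(15)→15·15+21≡12=m; u(20)→15·20+21≡9=j; d(3)→15·3+21≡14=o; d(3)→15·3+21≡14=o; l(11)→15·11+21≡4=e; e(4)→15·4+21≡3=d (all mod 26).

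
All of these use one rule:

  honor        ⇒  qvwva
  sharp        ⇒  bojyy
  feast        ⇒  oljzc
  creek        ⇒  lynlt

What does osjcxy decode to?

flavor

Shifts by position in honor: pos 0: h→q (+9), pos 1: o→v (+7), pos 2: n→w (+9), pos 3: o→v (+7) — repeating every 2. A repeating key of period 2 is used — shifts +9, +7 over and over.
Undoing it on osjcxy: o−9=f, s−7=l, j−9=a, c−7=v, x−9=o, y−7=r.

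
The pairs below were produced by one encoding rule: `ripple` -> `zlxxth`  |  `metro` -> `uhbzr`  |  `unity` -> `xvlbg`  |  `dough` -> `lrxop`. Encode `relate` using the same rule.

zhtdbh

The shift depends on letter class: consonant r→z is +8, but vowel i→l is +3. Vowels shift forward by 3 and consonants shift forward by 8.
For relate: r(cons)+8=z, e(vowel)+3=h, l(cons)+8=t, a(vowel)+3=d, t(cons)+8=b, e(vowel)+3=h.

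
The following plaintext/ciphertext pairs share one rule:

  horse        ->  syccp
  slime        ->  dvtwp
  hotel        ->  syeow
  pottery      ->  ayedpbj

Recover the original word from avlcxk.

A repeating key of period 2 is used — shifts +11, +10 over and over.
Reversing it on avlcxk: a−11=p, v−10=l, l−11=a, c−10=s, x−11=m, k−10=a.

plasma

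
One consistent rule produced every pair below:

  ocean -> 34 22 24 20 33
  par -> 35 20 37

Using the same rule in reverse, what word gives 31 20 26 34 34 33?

o is letter #15 and maps to 34: an offset of 19. The number is (letter's place in the alphabet, a=1) + 19.
Decoding 31 20 26 34 34 33: 31→(31−19)÷1=12=l, 20→(20−19)÷1=1=a, 26→(26−19)÷1=7=g, 34→(34−19)÷1=15=o, 34→(34−19)÷1=15=o, 33→(33−19)÷1=14=n.

lagoon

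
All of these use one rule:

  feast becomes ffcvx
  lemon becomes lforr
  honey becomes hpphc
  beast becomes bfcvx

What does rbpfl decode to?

ranch

In feast: f→f is +0, e→f is +1, a→c is +2, s→v is +3 — the shift increases by 1 each position. Each letter shifts forward by its position index (0, 1, 2, …) — the shift grows by one for each successive letter.
Undoing it on rbpfl: r−0=r, b−1=a, p−2=n, f−3=c, l−4=h.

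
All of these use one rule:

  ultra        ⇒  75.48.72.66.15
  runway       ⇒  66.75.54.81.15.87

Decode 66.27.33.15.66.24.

regard

u(#21)→75 and l(#12)→48: differences scale by 3, so n = 3·pos + 12. Each letter becomes 3×(its alphabet position, a=1..z=26) + 12.
Undoing it on 66.27.33.15.66.24: 66→(66−12)÷3=18=r, 27→(27−12)÷3=5=e, 33→(33−12)÷3=7=g, 15→(15−12)÷3=1=a, 66→(66−12)÷3=18=r, 24→(24−12)÷3=4=d.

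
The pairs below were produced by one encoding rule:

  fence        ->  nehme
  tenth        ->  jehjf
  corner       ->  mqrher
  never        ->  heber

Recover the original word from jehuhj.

tenant

f(5)→n(13) and e(4)→e(4) fit y≡9x+20 (mod 26); the inverse of 9 mod 26 is 3. Each letter's alphabet position (a=0..z=25) is mapped through 9·x+20 mod 26 — an affine cipher.
Undoing it on jehuhj: j(9)→3·(9−20)≡19=t; e(4)→3·(4−20)≡4=e; h(7)→3·(7−20)≡13=n; u(20)→3·(20−20)≡0=a; h(7)→3·(7−20)≡13=n; j(9)→3·(9−20)≡19=t (all mod 26).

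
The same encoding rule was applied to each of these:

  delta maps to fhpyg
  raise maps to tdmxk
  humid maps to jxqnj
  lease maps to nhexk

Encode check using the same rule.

ekihq

In delta: d→f is +2, e→h is +3, l→p is +4, t→y is +5 — the shift increases by 1 each position. Letter i (0-indexed) is shifted by i+2, so successive shifts are 2, 3, 4, ….
For check: c+2=e, h+3=k, e+4=i, c+5=h, k+6=q.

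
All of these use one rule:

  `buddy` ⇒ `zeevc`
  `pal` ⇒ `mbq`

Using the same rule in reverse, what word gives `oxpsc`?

brown

Two steps: reverse the string, then apply a Caesar shift of +1.
Reversing it on oxpsc: shift back: o−1=n, x−1=w, p−1=o, s−1=r, c−1=b → nworb; then reverse → brown.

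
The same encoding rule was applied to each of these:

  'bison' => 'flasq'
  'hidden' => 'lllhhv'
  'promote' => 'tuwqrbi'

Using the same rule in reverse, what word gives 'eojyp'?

Shifts by position in bison: pos 0: b→f (+4), pos 1: i→l (+3), pos 2: s→a (+8), pos 3: o→s (+4), pos 4: n→q (+3) — repeating every 3. It's a Vigenère-style cipher with numeric key [4,3,8]: position i shifts by key[i mod 3].
Reversing it on eojyp: e−4=a, o−3=l, j−8=b, y−4=u, p−3=m.

album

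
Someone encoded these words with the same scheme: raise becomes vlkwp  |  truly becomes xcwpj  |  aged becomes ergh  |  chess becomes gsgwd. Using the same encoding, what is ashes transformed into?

Shifts by position in raise: pos 0: r→v (+4), pos 1: a→l (+11), pos 2: i→k (+2), pos 3: s→w (+4), pos 4: e→p (+11) — repeating every 3. It's a Vigenère-style cipher with numeric key [4,11,2]: position i shifts by key[i mod 3].
On ashes: a+4=e, s+11=d, h+2=j, e+4=i, s+11=d.

edjid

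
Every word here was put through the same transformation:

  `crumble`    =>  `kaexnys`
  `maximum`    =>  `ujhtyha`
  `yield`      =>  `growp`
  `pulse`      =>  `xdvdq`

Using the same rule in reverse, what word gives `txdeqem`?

Letter i (0-indexed) is shifted by i+8, so successive shifts are 8, 9, 10, ….
Undoing it on txdeqem: t−8=l, x−9=o, d−10=t, e−11=t, q−12=e, e−13=r, m−14=y.

lottery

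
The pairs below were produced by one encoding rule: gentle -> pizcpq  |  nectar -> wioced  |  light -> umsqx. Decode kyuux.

built

Shifts by position in gentle: pos 0: g→p (+9), pos 1: e→i (+4), pos 2: n→z (+12), pos 3: t→c (+9), pos 4: l→p (+4), pos 5: e→q (+12) — repeating every 3. The shifts repeat in a cycle of length 3: positions 0,1,… shift by +9, +4, +12, then the pattern repeats.
Undoing it on kyuux: k−9=b, y−4=u, u−12=i, u−9=l, x−4=t.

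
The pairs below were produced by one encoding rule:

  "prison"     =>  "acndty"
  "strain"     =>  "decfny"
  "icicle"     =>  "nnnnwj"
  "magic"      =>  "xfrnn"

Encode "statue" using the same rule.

defezj

The shift depends on letter class: consonant p→a is +11, but vowel i→n is +5. Vowels shift forward by 5 and consonants shift forward by 11.
For statue: s(cons)+11=d, t(cons)+11=e, a(vowel)+5=f, t(cons)+11=e, u(vowel)+5=z, e(vowel)+5=j.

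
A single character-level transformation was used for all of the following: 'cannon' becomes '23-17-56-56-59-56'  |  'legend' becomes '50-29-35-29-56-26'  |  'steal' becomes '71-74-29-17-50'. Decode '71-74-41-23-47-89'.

c(#3)→23 and a(#1)→17: differences scale by 3, so n = 3·pos + 14. With a=1..z=26, the number is 3·pos + 14.
Reversing it on 71-74-41-23-47-89: 71→(71−14)÷3=19=s, 74→(74−14)÷3=20=t, 41→(41−14)÷3=9=i, 23→(23−14)÷3=3=c, 47→(47−14)÷3=11=k, 89→(89−14)÷3=25=y.

sticky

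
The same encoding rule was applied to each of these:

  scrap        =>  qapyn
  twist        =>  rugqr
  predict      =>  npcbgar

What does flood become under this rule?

djmmb

Compare letters: s→q is +24, c→a is +24, r→p is +24 — a constant shift. It's a constant shift of +24 (ROT24).
On flood: f+24=d, l+24=j, o+24=m, o+24=m, d+24=b.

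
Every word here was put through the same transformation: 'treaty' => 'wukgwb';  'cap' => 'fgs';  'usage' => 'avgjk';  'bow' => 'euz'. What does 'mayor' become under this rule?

pgbuu

The shift depends on letter class: consonant t→w is +3, but vowel e→k is +6. Vowels shift forward by 6 and consonants shift forward by 3.
For mayor: m(cons)+3=p, a(vowel)+6=g, y(cons)+3=b, o(vowel)+6=u, r(cons)+3=u.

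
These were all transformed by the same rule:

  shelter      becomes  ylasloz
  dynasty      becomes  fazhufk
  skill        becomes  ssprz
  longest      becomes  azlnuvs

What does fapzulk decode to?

The word is reversed, then every letter is shifted forward by 7.
Decoding fapzulk: shift back: f−7=y, a−7=t, p−7=i, z−7=s, u−7=n, l−7=e, k−7=d → ytisned; then reverse → density.

density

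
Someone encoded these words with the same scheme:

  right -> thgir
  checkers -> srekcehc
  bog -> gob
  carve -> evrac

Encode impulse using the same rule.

The word is simply reversed.
For impulse: reverse → eslupmi.

eslupmi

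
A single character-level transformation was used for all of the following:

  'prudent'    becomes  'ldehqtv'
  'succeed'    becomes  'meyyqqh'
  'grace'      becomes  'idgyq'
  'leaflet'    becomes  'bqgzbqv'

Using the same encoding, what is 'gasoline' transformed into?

p(15)→l(11) and r(17)→d(3) fit y≡9x+6 (mod 26); the inverse of 9 mod 26 is 3. This is an affine cipher: with a=0,…,z=25, each position x becomes (9x+6) mod 26.
Applying it to gasoline: g(6)→9·6+6≡8=i; a(0)→9·0+6≡6=g; s(18)→9·18+6≡12=m; o(14)→9·14+6≡2=c; l(11)→9·11+6≡1=b; i(8)→9·8+6≡0=a; n(13)→9·13+6≡19=t; e(4)→9·4+6≡16=q (all mod 26).

igmcbatq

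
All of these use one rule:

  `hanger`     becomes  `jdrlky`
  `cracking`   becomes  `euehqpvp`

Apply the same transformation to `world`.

yrvqj

In hanger: h→j is +2, a→d is +3, n→r is +4, g→l is +5 — the shift increases by 1 each position. Letter i (0-indexed) is shifted by i+2, so successive shifts are 2, 3, 4, ….
For world: w+2=y, o+3=r, r+4=v, l+5=q, d+6=j.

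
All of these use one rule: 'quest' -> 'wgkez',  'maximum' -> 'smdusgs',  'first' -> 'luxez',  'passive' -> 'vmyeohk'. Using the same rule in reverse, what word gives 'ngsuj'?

humid

It's a Vigenère-style cipher with numeric key [6,12]: position i shifts by key[i mod 2].
Decoding ngsuj: n−6=h, g−12=u, s−6=m, u−12=i, j−6=d.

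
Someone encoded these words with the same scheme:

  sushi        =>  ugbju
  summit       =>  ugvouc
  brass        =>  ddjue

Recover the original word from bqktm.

zebra

It's a Vigenère-style cipher with numeric key [2,12,9]: position i shifts by key[i mod 3].
Reversing it on bqktm: b−2=z, q−12=e, k−9=b, t−2=r, m−12=a.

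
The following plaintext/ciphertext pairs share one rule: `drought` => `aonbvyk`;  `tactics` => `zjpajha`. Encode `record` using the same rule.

kyvjly

The output letters match the input read backwards, each shifted +7: drought reversed is thguord. Read the word backwards and shift each letter +7.
For record: reverse → drocer; then shift: d+7=k, r+7=y, o+7=v, c+7=j, e+7=l, r+7=y.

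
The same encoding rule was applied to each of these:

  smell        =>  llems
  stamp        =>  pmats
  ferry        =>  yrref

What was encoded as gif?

fig

The output letters match the input read backwards: smell reversed is llems. The word is simply reversed.
Undoing it on gif: then reverse → fig.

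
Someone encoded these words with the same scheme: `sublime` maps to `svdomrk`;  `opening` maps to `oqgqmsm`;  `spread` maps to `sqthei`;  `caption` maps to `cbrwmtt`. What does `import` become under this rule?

inrrvy

In sublime: s→s is +0, u→v is +1, b→d is +2, l→o is +3 — the shift increases by 1 each position. Letter i (0-indexed) is shifted by i+0, so successive shifts are 0, 1, 2, ….
Applying it to import: i+0=i, m+1=n, p+2=r, o+3=r, r+4=v, t+5=y.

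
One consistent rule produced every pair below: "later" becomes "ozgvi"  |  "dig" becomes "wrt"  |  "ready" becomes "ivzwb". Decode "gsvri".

their

Each pair mirrors across the alphabet (l↔o, a↔z, t↔g): positions sum to 25. Letters are reflected about the middle of the alphabet (position → 25−position): Atbash.
Reversing it on gsvri: g↔t, s↔h, v↔e, r↔i, i↔r.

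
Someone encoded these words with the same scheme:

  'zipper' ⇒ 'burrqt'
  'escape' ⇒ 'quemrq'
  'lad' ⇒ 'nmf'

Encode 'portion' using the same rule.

ratvuap

The shift depends on letter class: consonant z→b is +2, but vowel i→u is +12. The rule splits by letter class: vowels +12, consonants +2.
On portion: p(cons)+2=r, o(vowel)+12=a, r(cons)+2=t, t(cons)+2=v, i(vowel)+12=u, o(vowel)+12=a, n(cons)+2=p.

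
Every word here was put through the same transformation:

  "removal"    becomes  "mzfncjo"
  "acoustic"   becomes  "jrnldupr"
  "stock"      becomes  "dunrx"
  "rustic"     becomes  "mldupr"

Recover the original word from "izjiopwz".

This is an affine cipher: with a=0,…,z=25, each position x becomes (17x+9) mod 26.
Reversing it on izjiopwz: i(8)→23·(8−9)≡3=d; z(25)→23·(25−9)≡4=e; j(9)→23·(9−9)≡0=a; i(8)→23·(8−9)≡3=d; o(14)→23·(14−9)≡11=l; p(15)→23·(15−9)≡8=i; w(22)→23·(22−9)≡13=n; z(25)→23·(25−9)≡4=e (all mod 26).

deadline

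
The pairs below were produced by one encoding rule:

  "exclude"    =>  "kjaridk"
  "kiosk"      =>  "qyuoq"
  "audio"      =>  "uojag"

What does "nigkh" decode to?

beach

The output letters match the input read backwards, each shifted +6: exclude reversed is edulcxe. Two steps: reverse the string, then apply a Caesar shift of +6.
Undoing it on nigkh: shift back: n−6=h, i−6=c, g−6=a, k−6=e, h−6=b → hcaeb; then reverse → beach.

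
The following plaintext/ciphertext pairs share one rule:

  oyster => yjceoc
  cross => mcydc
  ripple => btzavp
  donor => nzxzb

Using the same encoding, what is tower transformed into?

A repeating key of period 2 is used — shifts +10, +11 over and over.
For tower: t+10=d, o+11=z, w+10=g, e+11=p, r+10=b.

dzgpb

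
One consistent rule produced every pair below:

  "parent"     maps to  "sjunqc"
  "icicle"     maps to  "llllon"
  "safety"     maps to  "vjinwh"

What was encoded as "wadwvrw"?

transit

Shifts by position in parent: pos 0: p→s (+3), pos 1: a→j (+9), pos 2: r→u (+3), pos 3: e→n (+9) — repeating every 2. The shifts repeat in a cycle of length 2: positions 0,1,… shift by +3, +9, then the pattern repeats.
Reversing it on wadwvrw: w−3=t, a−9=r, d−3=a, w−9=n, v−3=s, r−9=i, w−3=t.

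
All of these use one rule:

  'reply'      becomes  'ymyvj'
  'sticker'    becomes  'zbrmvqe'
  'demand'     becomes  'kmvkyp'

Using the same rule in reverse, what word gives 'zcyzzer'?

suppose

The shift increases by 1 at each position, starting from +7: 7, 8, 9, ….
Undoing it on zcyzzer: z−7=s, c−8=u, y−9=p, z−10=p, z−11=o, e−12=s, r−13=e.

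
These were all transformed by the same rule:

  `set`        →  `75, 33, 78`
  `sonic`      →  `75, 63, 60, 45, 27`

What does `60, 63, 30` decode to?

s(#19)→75 and e(#5)→33: differences scale by 3, so n = 3·pos + 18. Each letter becomes 3×(its alphabet position, a=1..z=26) + 18.
Decoding 60, 63, 30: 60→(60−18)÷3=14=n, 63→(63−18)÷3=15=o, 30→(30−18)÷3=4=d.

nod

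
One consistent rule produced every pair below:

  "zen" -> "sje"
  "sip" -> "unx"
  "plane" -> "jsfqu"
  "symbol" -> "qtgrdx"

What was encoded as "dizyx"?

Two steps: reverse the string, then apply a Caesar shift of +5.
Reversing it on dizyx: shift back: d−5=y, i−5=d, z−5=u, y−5=t, x−5=s → yduts; then reverse → study.

study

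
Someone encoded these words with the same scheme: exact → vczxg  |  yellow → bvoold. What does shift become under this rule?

Each pair mirrors across the alphabet (e↔v, x↔c, a↔z): positions sum to 25. Letters are reflected about the middle of the alphabet (position → 25−position): Atbash.
For shift: s↔h, h↔s, i↔r, f↔u, t↔g.

hsrug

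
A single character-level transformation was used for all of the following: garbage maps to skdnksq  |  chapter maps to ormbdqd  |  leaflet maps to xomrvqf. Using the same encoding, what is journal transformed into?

vygdxmx

Shifts by position in garbage: pos 0: g→s (+12), pos 1: a→k (+10), pos 2: r→d (+12), pos 3: b→n (+12), pos 4: a→k (+10), pos 5: g→s (+12) — repeating every 3. The shifts repeat in a cycle of length 3: positions 0,1,… shift by +12, +10, +12, then the pattern repeats.
For journal: j+12=v, o+10=y, u+12=g, r+12=d, n+10=x, a+12=m, l+12=x.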